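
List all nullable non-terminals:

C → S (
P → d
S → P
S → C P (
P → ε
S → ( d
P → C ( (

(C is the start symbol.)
{ 'P', 'S' }

A non-terminal is nullable if it can derive ε (the empty string): either it has an ε-production, or it has a production whose right-hand side consists entirely of nullable non-terminals.

ε-productions: P → ε
So P is immediately nullable.
S → P: every symbol on the right is nullable, so S is nullable too.
No further non-terminal can be added: every production for the remaining non-terminals contains a terminal or a non-nullable non-terminal.
Nullable = { 'P', 'S' }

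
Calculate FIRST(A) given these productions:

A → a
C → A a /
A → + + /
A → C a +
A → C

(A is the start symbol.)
To compute FIRST(A), examine every production with A on the left-hand side, reading each right-hand side left to right until a non-nullable symbol is reached.

FIRST sets of the other non-terminals involved (by the same procedure, iterated to a fixed point):
  FIRST(C) = { '+', 'a' }

From A → a:
  - a is a terminal: add 'a' and stop
From A → + + /:
  - '+' is a terminal: add '+' and stop
From A → C a +:
  - C is a non-terminal: add FIRST(C) \ {ε} = { '+', 'a' }
    C is not nullable, so stop
From A → C:
  - C is a non-terminal: add FIRST(C) \ {ε} = { '+', 'a' }
    C is not nullable, so stop

Collecting: FIRST(A) = { '+', 'a' }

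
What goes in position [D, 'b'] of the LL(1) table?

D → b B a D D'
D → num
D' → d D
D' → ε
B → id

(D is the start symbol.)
D → b B a D D'

To find M[D, 'b'], we find productions for D where 'b' is in the predict set (PREDICT(N → α) = (FIRST(α) \ {ε}) ∪ (FOLLOW(N) if α ⇒* ε)).

D → b B a D D': PREDICT = { 'b' }
  'b' is in predict set, so this production goes in M[D, 'b']
D → num: PREDICT = { 'num' }

M[D, 'b'] = D → b B a D D'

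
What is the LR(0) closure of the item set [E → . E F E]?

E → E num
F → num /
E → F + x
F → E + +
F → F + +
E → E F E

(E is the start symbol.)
{ [E → . E F E], [E → . E num], [E → . F + x], [F → . E + +], [F → . F + +], [F → . num /] }

To compute CLOSURE, for each item [A → α.Bβ] where B is a non-terminal, add [B → .γ] for all productions B → γ; repeat for the newly added items until nothing changes.

Start with: [E → . E F E]
  [E → . E F E] has the dot before E: add [E → . E num], [E → . F + x]
  [E → . F + x] has the dot before F: add [F → . num /], [F → . E + +], [F → . F + +]
No further items can be added.

CLOSURE = { [E → . E F E], [E → . E num], [E → . F + x], [F → . E + +], [F → . F + +], [F → . num /] }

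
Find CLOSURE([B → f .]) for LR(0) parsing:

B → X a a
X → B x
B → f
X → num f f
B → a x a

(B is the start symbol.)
{ [B → f .] }

Start with: [B → f .]
The dot is at the end, so nothing is added.

CLOSURE = { [B → f .] }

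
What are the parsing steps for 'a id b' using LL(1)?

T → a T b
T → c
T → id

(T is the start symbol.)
LL(1) parsing maintains a stack (initially the start symbol over $) and the input. At each step: if the stack top is a terminal, match it against the current input token; if it is a non-terminal N, replace it with the RHS of M[N, lookahead] (the unique production whose predict set contains the lookahead).

Stack is shown with the top on the left.

Stack    Input     Action
-------------------------
T $      a id b $  output T → a T b
a T b $  a id b $  match 'a'
T b $    id b $    output T → id
id b $   id b $    match 'id'
b $      b $       match 'b'
$        $         accept

The string is accepted.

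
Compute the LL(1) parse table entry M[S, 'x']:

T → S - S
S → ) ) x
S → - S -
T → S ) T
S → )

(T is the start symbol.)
To find M[S, 'x'], we find productions for S where 'x' is in the predict set (PREDICT(N → α) = (FIRST(α) \ {ε}) ∪ (FOLLOW(N) if α ⇒* ε)).

S → ) ) x: PREDICT = { ')' }
S → - S -: PREDICT = { '-' }
S → ): PREDICT = { ')' }

M[S, 'x'] is empty (no production applies)

Answer: Empty (error entry)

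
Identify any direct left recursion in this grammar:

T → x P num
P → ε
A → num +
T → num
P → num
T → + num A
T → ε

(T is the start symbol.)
No direct left recursion

Direct left recursion occurs when N → N α for some non-terminal N (the right-hand side begins with the left-hand side itself).

T → x P num: starts with x
P → ε: starts with ε
A → num +: starts with num
T → num: starts with num
P → num: starts with num
T → + num A: starts with '+'
T → ε: starts with ε

No direct left recursion found.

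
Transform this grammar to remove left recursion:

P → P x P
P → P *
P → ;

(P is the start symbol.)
P → ; P'
P' → x P P'
P' → * P'
P' → ε

P is directly left-recursive. The standard transformation for
  A → A α₁ | ... | A α_m | β₁ | ... | β_n
is
  A  → β₁ A' | ... | β_n A'
  A' → α₁ A' | ... | α_m A' | ε

P → ; becomes P → ; P'
P → P x P becomes P' → x P P'
P → P * becomes P' → * P'
Add P' → ε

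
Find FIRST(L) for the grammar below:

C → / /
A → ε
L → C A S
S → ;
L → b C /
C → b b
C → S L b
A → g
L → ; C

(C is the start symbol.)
{ '/', ';', 'b' }

FIRST sets of the other non-terminals involved (by the same procedure, iterated to a fixed point):
  FIRST(C) = { '/', ';', 'b' }

From L → C A S:
  - C is a non-terminal: add FIRST(C) \ {ε} = { '/', ';', 'b' }
    C is not nullable, so stop
From L → b C /:
  - b is a terminal: add 'b' and stop
From L → ; C:
  - ';' is a terminal: add ';' and stop

Collecting: FIRST(L) = { '/', ';', 'b' }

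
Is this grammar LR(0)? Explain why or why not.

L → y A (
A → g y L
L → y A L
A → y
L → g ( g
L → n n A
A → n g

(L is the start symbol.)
Yes, the grammar is LR(0)

A grammar is LR(0) if no state in the canonical LR(0) collection has:
  - both a shift item (dot before a terminal) and a complete item (shift-reduce conflict), or
  - two or more complete items (reduce-reduce conflict; the accept item [L' → L .] counts as a complete item here).

Augment with L' → L and build the canonical LR(0) collection (I0 = CLOSURE({[L' → . L]}), then GOTO on every symbol after a dot until no new states appear). It has 18 states:
  I0: { [L → . g ( g], [L → . n n A], [L → . y A (], [L → . y A L], [L' → . L] }  — shift
  I1: { [L' → L .] }  — accept
  I2: { [L → g . ( g] }  — shift
  I3: { [L → n . n A] }  — shift
  I4: { [A → . g y L], [A → . n g], [A → . y], [L → y . A (], [L → y . A L] }  — shift
  I5: { [L → . g ( g], [L → . n n A], [L → . y A (], [L → . y A L], [L → y A . (], [L → y A . L] }  — shift
  I6: { [A → g . y L] }  — shift
  I7: { [A → n . g] }  — shift
  I8: { [A → y .] }  — reduce
  I9: { [A → n g .] }  — reduce
  I10: { [A → g y . L], [L → . g ( g], [L → . n n A], [L → . y A (], [L → . y A L] }  — shift
  I11: { [A → g y L .] }  — reduce
  I12: { [L → y A ( .] }  — reduce
  I13: { [L → y A L .] }  — reduce
  I14: { [A → . g y L], [A → . n g], [A → . y], [L → n n . A] }  — shift
  I15: { [L → n n A .] }  — reduce
  I16: { [L → g ( . g] }  — shift
  I17: { [L → g ( g .] }  — reduce

Every state is either a pure shift/goto state or contains exactly one complete item and nothing to shift — no conflicts. The grammar is LR(0).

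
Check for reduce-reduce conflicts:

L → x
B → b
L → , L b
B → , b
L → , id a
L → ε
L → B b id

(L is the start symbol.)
Augment with L' → L and build the canonical LR(0) collection (I0 = CLOSURE({[L' → . L]}), then GOTO on every symbol after a dot until no new states appear). It has 13 states:
  I0: { [B → . , b], [B → . b], [L → . , L b], [L → . , id a], [L → . B b id], [L → . x], [L → .], [L' → . L] }  — shift, reduce
  I1: { [B → , . b], [B → . , b], [B → . b], [L → , . L b], [L → , . id a], [L → . , L b], [L → . , id a], [L → . B b id], [L → . x], [L → .] }  — shift, reduce
  I2: { [L → B . b id] }  — shift
  I3: { [L' → L .] }  — accept
  I4: { [B → b .] }  — reduce
  I5: { [L → x .] }  — reduce
  I6: { [L → B b . id] }  — shift
  I7: { [L → B b id .] }  — reduce
  I8: { [L → , L . b] }  — shift
  I9: { [B → , b .], [B → b .] }  — 2 reduces
  I10: { [L → , id . a] }  — shift
  I11: { [L → , id a .] }  — reduce
  I12: { [L → , L b .] }  — reduce

I9 contains complete items [B → , b .], [B → b .] — reduce-reduce conflict.

Answer: Yes — I9: [B → , b .] vs [B → b .]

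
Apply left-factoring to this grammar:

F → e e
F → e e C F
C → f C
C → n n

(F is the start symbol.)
F → e e F'
F' → ε
F' → C F
C → f C
C → n n

Left-factoring transforms A → αβ₁ | αβ₂ into A → αA' and A' → β₁ | β₂
(α is the longest common prefix among the alternatives). Repeat until
no nonterminal has two alternatives with a common prefix.

Round 1: F has alternatives sharing prefix 'e e'. Introduce F': F → e e F'
  Add: F' → ε
  Add: F' → C F

No remaining common prefixes — done.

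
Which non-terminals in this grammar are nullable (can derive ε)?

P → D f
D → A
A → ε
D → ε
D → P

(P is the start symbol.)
A non-terminal is nullable if it can derive ε (the empty string): either it has an ε-production, or it has a production whose right-hand side consists entirely of nullable non-terminals.

ε-productions: A → ε, D → ε
So A, D are immediately nullable.
No further non-terminal can be added: every production for the remaining non-terminals contains a terminal or a non-nullable non-terminal.
Nullable = { 'A', 'D' }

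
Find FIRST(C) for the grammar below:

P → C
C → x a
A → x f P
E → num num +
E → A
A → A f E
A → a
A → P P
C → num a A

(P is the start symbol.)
{ 'num', 'x' }

To compute FIRST(C), examine every production with C on the left-hand side, reading each right-hand side left to right until a non-nullable symbol is reached.

From C → x a:
  - x is a terminal: add 'x' and stop
From C → num a A:
  - num is a terminal: add 'num' and stop

Collecting: FIRST(C) = { 'num', 'x' }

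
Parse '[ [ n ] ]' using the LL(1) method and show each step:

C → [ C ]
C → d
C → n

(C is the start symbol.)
LL(1) parsing maintains a stack (initially the start symbol over $) and the input. At each step: if the stack top is a terminal, match it against the current input token; if it is a non-terminal N, replace it with the RHS of M[N, lookahead] (the unique production whose predict set contains the lookahead).

Stack is shown with the top on the left.

Stack      Input        Action
------------------------------
C $        [ [ n ] ] $  output C → [ C ]
[ C ] $    [ [ n ] ] $  match '['
C ] $      [ n ] ] $    output C → [ C ]
[ C ] ] $  [ n ] ] $    match '['
C ] ] $    n ] ] $      output C → n
n ] ] $    n ] ] $      match 'n'
] ] $      ] ] $        match ']'
] $        ] $          match ']'
$          $            accept

The string is accepted.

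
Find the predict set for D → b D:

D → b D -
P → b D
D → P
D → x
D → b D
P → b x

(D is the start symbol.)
{ 'b' }

PREDICT(D → b D) = (FIRST(RHS) \ {ε}) ∪ (FOLLOW(D) if ε ∈ FIRST(RHS), i.e. RHS ⇒* ε)
FIRST(b D) = { 'b' }
ε ∉ FIRST(b D), so FOLLOW(D) is not added.
PREDICT(D → b D) = { 'b' }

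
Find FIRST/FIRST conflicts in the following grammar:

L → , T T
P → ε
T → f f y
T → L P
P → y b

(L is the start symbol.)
A FIRST/FIRST conflict occurs when two productions N → α and N → β for the same non-terminal have FIRST(α) ∩ FIRST(β) ≠ ∅ (with ε ∈ FIRST of a nullable right-hand side, so two nullable alternatives also conflict).

FIRST sets of the non-terminals at (or reachable through a nullable prefix from) the front of some alternative:
  FIRST(L) = { ',' }

Productions for P:
  P → ε: FIRST = { ε }
  P → y b: FIRST = { 'y' }
Productions for T:
  T → f f y: FIRST = { 'f' }
  T → L P: FIRST = { ',' }
L has only one production, so no FIRST/FIRST conflict is possible there.

All alternatives of each non-terminal have pairwise disjoint FIRST sets.

Answer: No FIRST/FIRST conflicts.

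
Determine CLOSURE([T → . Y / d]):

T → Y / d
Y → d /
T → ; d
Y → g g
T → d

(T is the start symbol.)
To compute CLOSURE, for each item [A → α.Bβ] where B is a non-terminal, add [B → .γ] for all productions B → γ; repeat for the newly added items until nothing changes.

Start with: [T → . Y / d]
  [T → . Y / d] has the dot before Y: add [Y → . d /], [Y → . g g]
No further items can be added.

CLOSURE = { [T → . Y / d], [Y → . d /], [Y → . g g] }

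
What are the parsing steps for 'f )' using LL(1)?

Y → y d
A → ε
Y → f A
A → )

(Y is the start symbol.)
LL(1) parsing maintains a stack (initially the start symbol over $) and the input. At each step: if the stack top is a terminal, match it against the current input token; if it is a non-terminal N, replace it with the RHS of M[N, lookahead] (the unique production whose predict set contains the lookahead).

Stack is shown with the top on the left.

Stack  Input  Action
--------------------
Y $    f ) $  output Y → f A
f A $  f ) $  match 'f'
A $    ) $    output A → )
) $    ) $    match ')'
$      $      accept

The string is accepted.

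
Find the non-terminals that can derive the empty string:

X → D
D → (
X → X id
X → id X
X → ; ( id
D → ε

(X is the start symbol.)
A non-terminal is nullable if it can derive ε (the empty string): either it has an ε-production, or it has a production whose right-hand side consists entirely of nullable non-terminals.

ε-productions: D → ε
So D is immediately nullable.
X → D: every symbol on the right is nullable, so X is nullable too.
Every non-terminal is now nullable.
Nullable = { 'D', 'X' }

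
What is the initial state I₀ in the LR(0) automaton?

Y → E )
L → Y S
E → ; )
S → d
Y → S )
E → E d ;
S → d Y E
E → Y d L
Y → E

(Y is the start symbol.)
First, augment the grammar with Y' → Y
I₀ = CLOSURE({ [Y' → . Y] }):
  [Y' → . Y] has the dot before Y: add [Y → . E )], [Y → . S )], [Y → . E]
  [Y → . E )] has the dot before E: add [E → . ; )], [E → . E d ;], [E → . Y d L]
  [Y → . S )] has the dot before S: add [S → . d], [S → . d Y E]
No further items can be added.

I₀ = { [E → . ; )], [E → . E d ;], [E → . Y d L], [S → . d Y E], [S → . d], [Y → . E )], [Y → . E], [Y → . S )], [Y' → . Y] }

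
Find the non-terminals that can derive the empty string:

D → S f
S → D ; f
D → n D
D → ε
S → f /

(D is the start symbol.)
{ 'D' }

A non-terminal is nullable if it can derive ε (the empty string): either it has an ε-production, or it has a production whose right-hand side consists entirely of nullable non-terminals.

ε-productions: D → ε
So D is immediately nullable.
No further non-terminal can be added: every production for the remaining non-terminals contains a terminal or a non-nullable non-terminal.
Nullable = { 'D' }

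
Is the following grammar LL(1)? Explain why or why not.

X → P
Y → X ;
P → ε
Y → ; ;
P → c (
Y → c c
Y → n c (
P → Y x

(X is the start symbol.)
No. Predict set conflict for Y: { ';' }

A grammar is LL(1) if for each non-terminal N with multiple productions, the predict sets of those productions are pairwise disjoint, where PREDICT(N → α) = (FIRST(α) \ {ε}) ∪ (FOLLOW(N) if α ⇒* ε).

Relevant sets:
  FIRST(X) = { ';', 'c', 'n', ε }
  FIRST(Y) = { ';', 'c', 'n' }
  FOLLOW(P) = { $, ';' }

For Y:
  PREDICT(Y → X ';') = { ';', 'c', 'n' }
  PREDICT(Y → ';' ';') = { ';' }
  PREDICT(Y → c c) = { 'c' }
  PREDICT(Y → n c '(') = { 'n' }
For P:
  PREDICT(P → ε) = { $, ';' }
  PREDICT(P → c '(') = { 'c' }
  PREDICT(P → Y x) = { ';', 'c', 'n' }
X has a single production, so nothing to check there.

Conflict found: Predict set conflict for Y: { ';' }
The grammar is NOT LL(1).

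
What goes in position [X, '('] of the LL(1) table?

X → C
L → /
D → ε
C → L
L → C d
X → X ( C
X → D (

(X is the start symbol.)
X → X ( C, X → D (

To find M[X, '('], we find productions for X where '(' is in the predict set (PREDICT(N → α) = (FIRST(α) \ {ε}) ∪ (FOLLOW(N) if α ⇒* ε)).

Relevant sets:
  FIRST(C) = { '/' }
  FIRST(X) = { '(', '/' }
  FIRST(D) = { ε }

X → C: PREDICT = { '/' }
X → X ( C: PREDICT = { '(', '/' }
  '(' is in predict set, so this production goes in M[X, '(']
X → D (: PREDICT = { '(' }
  '(' is in predict set, so this production goes in M[X, '(']

M[X, '('] = X → X ( C, X → D (  (a multiply-defined cell — the grammar is not LL(1))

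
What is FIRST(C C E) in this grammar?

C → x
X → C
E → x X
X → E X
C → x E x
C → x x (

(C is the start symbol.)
FIRST sets of the non-terminals involved (from the grammar, by fixed-point iteration):
  FIRST(C) = { 'x' }

To compute FIRST(C C E), process the symbols left to right:
Symbol C is a non-terminal. Add FIRST(C) \ {ε} = { 'x' }
C is not nullable (ε ∉ FIRST(C)), so stop here.
FIRST(C C E) = { 'x' }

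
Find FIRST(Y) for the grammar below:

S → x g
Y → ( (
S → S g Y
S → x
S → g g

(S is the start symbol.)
To compute FIRST(Y), examine every production with Y on the left-hand side, reading each right-hand side left to right until a non-nullable symbol is reached.

From Y → ( (:
  - '(' is a terminal: add '(' and stop

Collecting: FIRST(Y) = { '(' }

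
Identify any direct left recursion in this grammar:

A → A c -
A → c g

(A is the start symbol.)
Direct left recursion occurs when N → N α for some non-terminal N (the right-hand side begins with the left-hand side itself).

A → A c -: LEFT RECURSIVE (starts with A)
A → c g: starts with c

The grammar has direct left recursion on: A.

Answer: Yes, A is left-recursive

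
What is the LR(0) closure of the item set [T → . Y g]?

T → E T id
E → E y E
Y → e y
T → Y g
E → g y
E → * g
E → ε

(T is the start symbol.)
Start with: [T → . Y g]
  [T → . Y g] has the dot before Y: add [Y → . e y]
No further items can be added.

CLOSURE = { [T → . Y g], [Y → . e y] }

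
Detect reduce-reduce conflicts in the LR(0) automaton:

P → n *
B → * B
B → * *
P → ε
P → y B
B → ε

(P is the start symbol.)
Yes — I6: [B → .] vs [B → * * .]

A reduce-reduce conflict occurs when an LR(0) state has two complete items [A → α .] and [B → β .] — both call for a reduction, and with no lookahead the parser cannot choose between them.

Augment with P' → P and build the canonical LR(0) collection (I0 = CLOSURE({[P' → . P]}), then GOTO on every symbol after a dot until no new states appear). It has 9 states:
  I0: { [P → . n *], [P → . y B], [P → .], [P' → . P] }  — shift, reduce
  I1: { [P' → P .] }  — accept
  I2: { [P → n . *] }  — shift
  I3: { [B → . * *], [B → . * B], [B → .], [P → y . B] }  — shift, reduce
  I4: { [B → * . *], [B → * . B], [B → . * *], [B → . * B], [B → .] }  — shift, reduce
  I5: { [P → y B .] }  — reduce
  I6: { [B → * * .], [B → * . *], [B → * . B], [B → . * *], [B → . * B], [B → .] }  — shift, 2 reduces
  I7: { [B → * B .] }  — reduce
  I8: { [P → n * .] }  — reduce

I6 contains complete items [B → .], [B → * * .] — reduce-reduce conflict.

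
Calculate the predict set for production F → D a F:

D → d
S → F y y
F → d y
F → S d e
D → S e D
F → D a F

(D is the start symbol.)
{ 'd' }

PREDICT(F → D a F) = (FIRST(RHS) \ {ε}) ∪ (FOLLOW(F) if ε ∈ FIRST(RHS), i.e. RHS ⇒* ε)
FIRST(D) = { 'd' }
FIRST(D a F) = { 'd' }
ε ∉ FIRST(D a F), so FOLLOW(F) is not added.
PREDICT(F → D a F) = { 'd' }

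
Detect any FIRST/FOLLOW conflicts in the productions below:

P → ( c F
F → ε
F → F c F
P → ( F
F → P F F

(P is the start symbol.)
A FIRST/FOLLOW conflict occurs when a non-terminal N has a nullable alternative N → β (β ⇒* ε) and another alternative N → α with FIRST(α) ∩ FOLLOW(N) ≠ ∅: on such a lookahead the parser cannot decide between expanding α and letting N vanish via β.

Nullable non-terminals: F.
FIRST sets used below: FIRST(F) = { '(', 'c', ε }, FIRST(P) = { '(' }

F: nullable alternative(s) F → ε; FOLLOW(F) = { $, '(', 'c' }
  F → ε: FIRST \ {ε} = { } — this is the only nullable alternative, skip
  F → F c F: FIRST \ {ε} = { '(', 'c' } — overlaps FOLLOW(F) on { '(', 'c' }: CONFLICT
  F → P F F: FIRST \ {ε} = { '(' } — overlaps FOLLOW(F) on { '(' }: CONFLICT

P has no nullable alternative, so no FIRST/FOLLOW check is needed there.

So the grammar has 2 FIRST/FOLLOW conflicts (marked CONFLICT above).

Answer: Yes. F → F c F with FOLLOW(F) on { '(', 'c' }; F → P F F with FOLLOW(F) on { '(' }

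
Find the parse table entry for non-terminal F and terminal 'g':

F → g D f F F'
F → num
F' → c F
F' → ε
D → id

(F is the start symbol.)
F → g D f F F'

To find M[F, 'g'], we find productions for F where 'g' is in the predict set (PREDICT(N → α) = (FIRST(α) \ {ε}) ∪ (FOLLOW(N) if α ⇒* ε)).

F → g D f F F': PREDICT = { 'g' }
  'g' is in predict set, so this production goes in M[F, 'g']
F → num: PREDICT = { 'num' }

M[F, 'g'] = F → g D f F F'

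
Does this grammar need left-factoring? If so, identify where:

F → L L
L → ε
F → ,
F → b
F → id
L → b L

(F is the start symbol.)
Left-factoring is needed when two productions for the same non-terminal
share a common prefix on the right-hand side.

Productions for F:
  F → L L
  F → ,
  F → b
  F → id
Productions for L:
  L → ε
  L → b L

No common prefixes found.

Answer: No, left-factoring is not needed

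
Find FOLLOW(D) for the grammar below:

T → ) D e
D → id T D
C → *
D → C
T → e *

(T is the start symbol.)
In T → ) D e: D is followed by e, add FIRST(e) \ {ε} = { 'e' }
In D → id T D: D is at the end; this adds FOLLOW(D) to itself — nothing new

Taking the union: FOLLOW(D) = { 'e' }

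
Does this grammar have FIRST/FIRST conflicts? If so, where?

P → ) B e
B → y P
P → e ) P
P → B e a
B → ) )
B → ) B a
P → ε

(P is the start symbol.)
Yes. P → ')' B e / P → B e a on { ')' }; B → ')' ')' / B → ')' B a on { ')' }

FIRST sets of the non-terminals at (or reachable through a nullable prefix from) the front of some alternative:
  FIRST(B) = { ')', 'y' }

Productions for P:
  P → ) B e: FIRST = { ')' }
  P → e ) P: FIRST = { 'e' }
  P → B e a: FIRST = { ')', 'y' }
  P → ε: FIRST = { ε }
Productions for B:
  B → y P: FIRST = { 'y' }
  B → ) ): FIRST = { ')' }
  B → ) B a: FIRST = { ')' }

Conflict for P: P → ) B e and P → B e a
  Overlap: { ')' }
Conflict for B: B → ) ) and B → ) B a
  Overlap: { ')' }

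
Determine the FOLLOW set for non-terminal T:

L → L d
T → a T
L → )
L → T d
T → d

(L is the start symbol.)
{ 'd' }

In T → a T: T is at the end; this adds FOLLOW(T) to itself — nothing new
In L → T d: T is followed by d, add FIRST(d) \ {ε} = { 'd' }

Taking the union: FOLLOW(T) = { 'd' }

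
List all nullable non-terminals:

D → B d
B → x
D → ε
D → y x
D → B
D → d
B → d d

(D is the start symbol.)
{ 'D' }

ε-productions: D → ε
So D is immediately nullable.
No further non-terminal can be added: every production for the remaining non-terminals contains a terminal or a non-nullable non-terminal.
Nullable = { 'D' }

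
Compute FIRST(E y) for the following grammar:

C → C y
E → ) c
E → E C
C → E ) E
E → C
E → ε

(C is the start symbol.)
{ ')', 'y' }

FIRST sets of the non-terminals involved (from the grammar, by fixed-point iteration):
  FIRST(E) = { ')', ε }

To compute FIRST(E y), process the symbols left to right:
Symbol E is a non-terminal. Add FIRST(E) \ {ε} = { ')' }
E is nullable (ε ∈ FIRST(E)), continue to the next symbol.
Symbol y is a terminal. Add 'y' and stop.
FIRST(E y) = { ')', 'y' }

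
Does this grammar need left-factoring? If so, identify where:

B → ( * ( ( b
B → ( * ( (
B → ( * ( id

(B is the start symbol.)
Yes, B has productions with common prefix '( * ('

Left-factoring is needed when two productions for the same non-terminal
share a common prefix on the right-hand side.

Productions for B:
  B → ( * ( ( b
  B → ( * ( (
  B → ( * ( id

Found common prefix '( * (' in productions for B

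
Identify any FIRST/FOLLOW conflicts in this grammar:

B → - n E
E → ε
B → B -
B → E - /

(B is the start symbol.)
A FIRST/FOLLOW conflict occurs when a non-terminal N has a nullable alternative N → β (β ⇒* ε) and another alternative N → α with FIRST(α) ∩ FOLLOW(N) ≠ ∅: on such a lookahead the parser cannot decide between expanding α and letting N vanish via β.

Nullable non-terminals: E.
E has a nullable alternative but only one production, so nothing to check.

B has no nullable alternative, so no FIRST/FOLLOW check is needed there.

No FIRST/FOLLOW conflicts found.

Answer: No FIRST/FOLLOW conflicts.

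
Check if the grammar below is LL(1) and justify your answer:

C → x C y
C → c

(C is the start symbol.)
Yes, the grammar is LL(1).

For C:
  PREDICT(C → x C y) = { 'x' }
  PREDICT(C → c) = { 'c' }

All predict sets are disjoint. The grammar IS LL(1).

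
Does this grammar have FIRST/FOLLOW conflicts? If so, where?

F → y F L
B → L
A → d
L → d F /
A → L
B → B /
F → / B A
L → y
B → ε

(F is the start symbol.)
Nullable non-terminals: B.
FIRST sets used below: FIRST(L) = { 'd', 'y' }, FIRST(B) = { '/', 'd', 'y', ε }

B: nullable alternative(s) B → ε; FOLLOW(B) = { '/', 'd', 'y' }
  B → L: FIRST \ {ε} = { 'd', 'y' } — overlaps FOLLOW(B) on { 'd', 'y' }: CONFLICT
  B → B /: FIRST \ {ε} = { '/', 'd', 'y' } — overlaps FOLLOW(B) on { '/', 'd', 'y' }: CONFLICT
  B → ε: FIRST \ {ε} = { } — this is the only nullable alternative, skip

A, F, L have no nullable alternative, so no FIRST/FOLLOW check is needed there.

So the grammar has 2 FIRST/FOLLOW conflicts (marked CONFLICT above).

Answer: Yes. B → L with FOLLOW(B) on { 'd', 'y' }; B → B '/' with FOLLOW(B) on { '/', 'd', 'y' }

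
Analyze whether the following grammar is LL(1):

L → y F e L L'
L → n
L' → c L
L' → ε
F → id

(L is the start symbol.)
A grammar is LL(1) if for each non-terminal N with multiple productions, the predict sets of those productions are pairwise disjoint, where PREDICT(N → α) = (FIRST(α) \ {ε}) ∪ (FOLLOW(N) if α ⇒* ε).

Relevant sets:
  FOLLOW(L') = { $, 'c' }

For L:
  PREDICT(L → y F e L L') = { 'y' }
  PREDICT(L → n) = { 'n' }
For L':
  PREDICT(L' → c L) = { 'c' }
  PREDICT(L' → ε) = { $, 'c' }
F has a single production, so nothing to check there.

Conflict found: Predict set conflict for L': { 'c' }
The grammar is NOT LL(1).

Answer: No. Predict set conflict for L': { 'c' }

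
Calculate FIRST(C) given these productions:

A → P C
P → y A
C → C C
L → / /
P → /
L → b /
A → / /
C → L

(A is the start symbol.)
{ '/', 'b' }

To compute FIRST(C), examine every production with C on the left-hand side, reading each right-hand side left to right until a non-nullable symbol is reached.

FIRST sets of the other non-terminals involved (by the same procedure, iterated to a fixed point):
  FIRST(L) = { '/', 'b' }

From C → C C:
  - C is the symbol being defined: contributes nothing new
    C is not nullable, so stop
From C → L:
  - L is a non-terminal: add FIRST(L) \ {ε} = { '/', 'b' }
    L is not nullable, so stop

Collecting: FIRST(C) = { '/', 'b' }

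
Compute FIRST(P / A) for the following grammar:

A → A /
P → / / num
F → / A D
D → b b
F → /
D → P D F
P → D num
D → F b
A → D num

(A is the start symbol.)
{ '/', 'b' }

FIRST sets of the non-terminals involved (from the grammar, by fixed-point iteration):
  FIRST(P) = { '/', 'b' }

To compute FIRST(P / A), process the symbols left to right:
Symbol P is a non-terminal. Add FIRST(P) \ {ε} = { '/', 'b' }
P is not nullable (ε ∉ FIRST(P)), so stop here.
FIRST(P / A) = { '/', 'b' }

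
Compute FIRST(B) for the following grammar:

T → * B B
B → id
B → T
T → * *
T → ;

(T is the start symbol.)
{ '*', ';', 'id' }

FIRST sets of the other non-terminals involved (by the same procedure, iterated to a fixed point):
  FIRST(T) = { '*', ';' }

From B → id:
  - id is a terminal: add 'id' and stop
From B → T:
  - T is a non-terminal: add FIRST(T) \ {ε} = { '*', ';' }
    T is not nullable, so stop

Collecting: FIRST(B) = { '*', ';', 'id' }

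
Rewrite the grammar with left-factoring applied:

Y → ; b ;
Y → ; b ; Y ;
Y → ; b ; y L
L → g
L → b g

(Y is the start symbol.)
Left-factoring transforms A → αβ₁ | αβ₂ into A → αA' and A' → β₁ | β₂
(α is the longest common prefix among the alternatives). Repeat until
no nonterminal has two alternatives with a common prefix.

Round 1: Y has alternatives sharing prefix '; b ;'. Introduce Y': Y → ; b ; Y'
  Add: Y' → ε
  Add: Y' → Y ;
  Add: Y' → y L

No remaining common prefixes — done.

Resulting grammar:
Y → ; b ; Y'
Y' → ε
Y' → Y ;
Y' → y L
L → g
L → b g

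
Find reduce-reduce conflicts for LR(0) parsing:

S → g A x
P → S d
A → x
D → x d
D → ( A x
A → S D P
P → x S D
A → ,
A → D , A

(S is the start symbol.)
No reduce-reduce conflicts

Augment with S' → S and build the canonical LR(0) collection (I0 = CLOSURE({[S' → . S]}), then GOTO on every symbol after a dot until no new states appear). It has 23 states:
  I0: { [S → . g A x], [S' → . S] }  — shift
  I1: { [S' → S .] }  — accept
  I2: { [A → . ,], [A → . D , A], [A → . S D P], [A → . x], [D → . ( A x], [D → . x d], [S → . g A x], [S → g . A x] }  — shift
  I3: { [A → . ,], [A → . D , A], [A → . S D P], [A → . x], [D → ( . A x], [D → . ( A x], [D → . x d], [S → . g A x] }  — shift
  I4: { [A → , .] }  — reduce
  I5: { [S → g A . x] }  — shift
  I6: { [A → D . , A] }  — shift
  I7: { [A → S . D P], [D → . ( A x], [D → . x d] }  — shift
  I8: { [A → x .], [D → x . d] }  — shift, reduce
  I9: { [D → x d .] }  — reduce
  I10: { [A → S D . P], [P → . S d], [P → . x S D], [S → . g A x] }  — shift
  I11: { [D → x . d] }  — shift
  I12: { [A → S D P .] }  — reduce
  I13: { [P → S . d] }  — shift
  I14: { [P → x . S D], [S → . g A x] }  — shift
  I15: { [D → . ( A x], [D → . x d], [P → x S . D] }  — shift
  I16: { [P → x S D .] }  — reduce
  I17: { [P → S d .] }  — reduce
  I18: { [A → . ,], [A → . D , A], [A → . S D P], [A → . x], [A → D , . A], [D → . ( A x], [D → . x d], [S → . g A x] }  — shift
  I19: { [A → D , A .] }  — reduce
  I20: { [S → g A x .] }  — reduce
  I21: { [D → ( A . x] }  — shift
  I22: { [D → ( A x .] }  — reduce

No state contains more than one complete item.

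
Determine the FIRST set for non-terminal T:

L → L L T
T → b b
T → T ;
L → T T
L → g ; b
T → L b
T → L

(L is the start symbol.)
FIRST sets of the other non-terminals involved (by the same procedure, iterated to a fixed point):
  FIRST(L) = { 'b', 'g' }

From T → b b:
  - b is a terminal: add 'b' and stop
From T → T ;:
  - T is the symbol being defined: contributes nothing new
    T is not nullable, so stop
From T → L b:
  - L is a non-terminal: add FIRST(L) \ {ε} = { 'b', 'g' }
    L is not nullable, so stop
From T → L:
  - L is a non-terminal: add FIRST(L) \ {ε} = { 'b', 'g' }
    L is not nullable, so stop

Collecting: FIRST(T) = { 'b', 'g' }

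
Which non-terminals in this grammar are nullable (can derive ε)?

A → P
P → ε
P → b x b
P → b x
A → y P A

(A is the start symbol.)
A non-terminal is nullable if it can derive ε (the empty string): either it has an ε-production, or it has a production whose right-hand side consists entirely of nullable non-terminals.

ε-productions: P → ε
So P is immediately nullable.
A → P: every symbol on the right is nullable, so A is nullable too.
Every non-terminal is now nullable.
Nullable = { 'A', 'P' }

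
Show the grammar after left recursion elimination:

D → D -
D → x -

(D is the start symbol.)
D is directly left-recursive. The standard transformation for
  A → A α₁ | ... | A α_m | β₁ | ... | β_n
is
  A  → β₁ A' | ... | β_n A'
  A' → α₁ A' | ... | α_m A' | ε

D → x - becomes D → x - D'
D → D - becomes D' → - D'
Add D' → ε

Resulting grammar:
D → x - D'
D' → - D'
D' → ε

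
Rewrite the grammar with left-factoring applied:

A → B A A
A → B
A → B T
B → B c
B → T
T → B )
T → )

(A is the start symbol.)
A → B A'
A' → A A
A' → ε
A' → T
B → B c
B → T
T → B )
T → )

Left-factoring transforms A → αβ₁ | αβ₂ into A → αA' and A' → β₁ | β₂
(α is the longest common prefix among the alternatives). Repeat until
no nonterminal has two alternatives with a common prefix.

Round 1: A has alternatives sharing prefix 'B'. Introduce A': A → B A'
  Add: A' → A A
  Add: A' → ε
  Add: A' → T

No remaining common prefixes — done.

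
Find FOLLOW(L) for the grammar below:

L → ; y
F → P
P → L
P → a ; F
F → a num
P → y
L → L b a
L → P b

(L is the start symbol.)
To compute FOLLOW(L), find every occurrence of L on a right-hand side N → α L β: add FIRST(β) \ {ε}, and if β is empty or nullable also add FOLLOW(N). Iterate to a fixed point.

L is the start symbol, so $ ∈ FOLLOW(L).
In P → L: L is at the end, add FOLLOW(P)
In L → L b a: L is followed by b a, add FIRST(b a) \ {ε} = { 'b' }

The FOLLOW sets referred to above (computed the same way, to a fixed point):
  FOLLOW(P) = { 'b' }

Taking the union: FOLLOW(L) = { $, 'b' }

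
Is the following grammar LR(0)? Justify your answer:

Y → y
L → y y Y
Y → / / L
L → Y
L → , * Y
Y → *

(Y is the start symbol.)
Augment with Y' → Y and build the canonical LR(0) collection (I0 = CLOSURE({[Y' → . Y]}), then GOTO on every symbol after a dot until no new states appear). It has 14 states:
  I0: { [Y → . *], [Y → . / / L], [Y → . y], [Y' → . Y] }  — shift
  I1: { [Y → * .] }  — reduce
  I2: { [Y → / . / L] }  — shift
  I3: { [Y' → Y .] }  — accept
  I4: { [Y → y .] }  — reduce
  I5: { [L → . , * Y], [L → . Y], [L → . y y Y], [Y → . *], [Y → . / / L], [Y → . y], [Y → / / . L] }  — shift
  I6: { [L → , . * Y] }  — shift
  I7: { [Y → / / L .] }  — reduce
  I8: { [L → Y .] }  — reduce
  I9: { [L → y . y Y], [Y → y .] }  — shift, reduce
  I10: { [L → y y . Y], [Y → . *], [Y → . / / L], [Y → . y] }  — shift
  I11: { [L → y y Y .] }  — reduce
  I12: { [L → , * . Y], [Y → . *], [Y → . / / L], [Y → . y] }  — shift
  I13: { [L → , * Y .] }  — reduce

Conflict in state I9:
  Shift-reduce conflict between [Y → y .] and [L → y . y Y]
So the grammar is NOT LR(0).

Answer: No. Shift-reduce conflict between [Y → y .] and [L → y . y Y]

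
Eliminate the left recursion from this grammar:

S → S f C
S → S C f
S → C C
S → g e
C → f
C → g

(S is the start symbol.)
S is directly left-recursive. The standard transformation for
  A → A α₁ | ... | A α_m | β₁ | ... | β_n
is
  A  → β₁ A' | ... | β_n A'
  A' → α₁ A' | ... | α_m A' | ε

S → C C becomes S → C C S'
S → g e becomes S → g e S'
S → S f C becomes S' → f C S'
S → S C f becomes S' → C f S'
Add S' → ε

Productions for other non-terminals are unchanged:
  C → f
  C → g

Resulting grammar:
S → C C S'
S → g e S'
S' → f C S'
S' → C f S'
S' → ε
C → f
C → g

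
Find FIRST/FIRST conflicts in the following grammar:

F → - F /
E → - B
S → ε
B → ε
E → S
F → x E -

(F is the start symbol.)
No FIRST/FIRST conflicts.

FIRST sets of the non-terminals at (or reachable through a nullable prefix from) the front of some alternative:
  FIRST(S) = { ε }

Productions for F:
  F → - F /: FIRST = { '-' }
  F → x E -: FIRST = { 'x' }
Productions for E:
  E → - B: FIRST = { '-' }
  E → S: FIRST = { ε }
S, B have only one production, so no FIRST/FIRST conflict is possible there.

All alternatives of each non-terminal have pairwise disjoint FIRST sets.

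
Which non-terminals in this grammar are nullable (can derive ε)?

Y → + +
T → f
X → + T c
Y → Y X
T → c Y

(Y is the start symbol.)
None

A non-terminal is nullable if it can derive ε (the empty string): either it has an ε-production, or it has a production whose right-hand side consists entirely of nullable non-terminals.

There are no ε-productions, so no non-terminal can derive ε.
No non-terminals are nullable.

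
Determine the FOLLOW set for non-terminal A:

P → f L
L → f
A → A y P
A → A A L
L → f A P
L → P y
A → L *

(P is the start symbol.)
{ 'f', 'y' }

In A → A y P: A is followed by y P, add FIRST(y P) \ {ε} = { 'y' }
In A → A A L: A is followed by A L, add FIRST(A L) \ {ε} = { 'f' }
In A → A A L: A is followed by L, add FIRST(L) \ {ε} = { 'f' }
In L → f A P: A is followed by P, add FIRST(P) \ {ε} = { 'f' }

Taking the union: FOLLOW(A) = { 'f', 'y' }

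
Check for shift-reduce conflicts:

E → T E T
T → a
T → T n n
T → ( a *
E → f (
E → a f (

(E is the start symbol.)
A shift-reduce conflict occurs when an LR(0) state has both:
  - a complete (reduce) item [A → α .] (dot at the end), and
  - a shift item [B → β . c γ] (dot before a terminal).

Augment with E' → E and build the canonical LR(0) collection (I0 = CLOSURE({[E' → . E]}), then GOTO on every symbol after a dot until no new states appear). It has 16 states:
  I0: { [E → . T E T], [E → . a f (], [E → . f (], [E' → . E], [T → . ( a *], [T → . T n n], [T → . a] }  — shift
  I1: { [T → ( . a *] }  — shift
  I2: { [E' → E .] }  — accept
  I3: { [E → . T E T], [E → . a f (], [E → . f (], [E → T . E T], [T → . ( a *], [T → . T n n], [T → . a], [T → T . n n] }  — shift
  I4: { [E → a . f (], [T → a .] }  — shift, reduce
  I5: { [E → f . (] }  — shift
  I6: { [E → f ( .] }  — reduce
  I7: { [E → a f . (] }  — shift
  I8: { [E → a f ( .] }  — reduce
  I9: { [E → T E . T], [T → . ( a *], [T → . T n n], [T → . a] }  — shift
  I10: { [T → T n . n] }  — shift
  I11: { [T → T n n .] }  — reduce
  I12: { [E → T E T .], [T → T . n n] }  — shift, reduce
  I13: { [T → a .] }  — reduce
  I14: { [T → ( a . *] }  — shift
  I15: { [T → ( a * .] }  — reduce

I4 contains reduce item [T → a .] and shift item [E → a . f (] — shift-reduce conflict.
I12 contains reduce item [E → T E T .] and shift item [T → T . n n] — shift-reduce conflict.

Answer: Yes — I4: [T → a .] vs [E → a . f (]; I12: [E → T E T .] vs [T → T . n n]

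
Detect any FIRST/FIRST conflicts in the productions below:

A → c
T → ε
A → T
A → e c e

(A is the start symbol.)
A FIRST/FIRST conflict occurs when two productions N → α and N → β for the same non-terminal have FIRST(α) ∩ FIRST(β) ≠ ∅ (with ε ∈ FIRST of a nullable right-hand side, so two nullable alternatives also conflict).

FIRST sets of the non-terminals at (or reachable through a nullable prefix from) the front of some alternative:
  FIRST(T) = { ε }

Productions for A:
  A → c: FIRST = { 'c' }
  A → T: FIRST = { ε }
  A → e c e: FIRST = { 'e' }
T has only one production, so no FIRST/FIRST conflict is possible there.

All alternatives of each non-terminal have pairwise disjoint FIRST sets.

Answer: No FIRST/FIRST conflicts.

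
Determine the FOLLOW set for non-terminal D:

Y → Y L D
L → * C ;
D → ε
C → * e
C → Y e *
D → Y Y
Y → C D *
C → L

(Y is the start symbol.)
{ $, '*', 'e' }

To compute FOLLOW(D), find every occurrence of D on a right-hand side N → α D β: add FIRST(β) \ {ε}, and if β is empty or nullable also add FOLLOW(N). Iterate to a fixed point.

In Y → Y L D: D is at the end, add FOLLOW(Y)
In Y → C D *: D is followed by '*', add FIRST('*') \ {ε} = { '*' }

The FOLLOW sets referred to above (computed the same way, to a fixed point):
  FOLLOW(Y) = { $, '*', 'e' }

Taking the union: FOLLOW(D) = { $, '*', 'e' }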